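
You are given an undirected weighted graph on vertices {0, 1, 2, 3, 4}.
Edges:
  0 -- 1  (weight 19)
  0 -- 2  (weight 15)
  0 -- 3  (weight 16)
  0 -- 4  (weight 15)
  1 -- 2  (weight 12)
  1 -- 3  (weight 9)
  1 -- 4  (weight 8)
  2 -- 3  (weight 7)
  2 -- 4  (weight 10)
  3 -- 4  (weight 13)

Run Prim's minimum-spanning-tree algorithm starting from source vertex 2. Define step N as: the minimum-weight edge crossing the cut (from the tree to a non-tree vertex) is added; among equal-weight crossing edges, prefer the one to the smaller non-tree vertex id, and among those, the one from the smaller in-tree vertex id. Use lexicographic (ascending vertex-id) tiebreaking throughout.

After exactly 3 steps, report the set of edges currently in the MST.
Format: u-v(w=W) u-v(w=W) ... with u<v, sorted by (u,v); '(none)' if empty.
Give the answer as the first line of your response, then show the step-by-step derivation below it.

1-3(w=9) 1-4(w=8) 2-3(w=7)

step 1: add edge 2-3 (w=7); MST = {2-3(w=7)}
step 2: add edge 1-3 (w=9); MST = {1-3(w=9) 2-3(w=7)}
step 3: add edge 1-4 (w=8); MST = {1-3(w=9) 1-4(w=8) 2-3(w=7)}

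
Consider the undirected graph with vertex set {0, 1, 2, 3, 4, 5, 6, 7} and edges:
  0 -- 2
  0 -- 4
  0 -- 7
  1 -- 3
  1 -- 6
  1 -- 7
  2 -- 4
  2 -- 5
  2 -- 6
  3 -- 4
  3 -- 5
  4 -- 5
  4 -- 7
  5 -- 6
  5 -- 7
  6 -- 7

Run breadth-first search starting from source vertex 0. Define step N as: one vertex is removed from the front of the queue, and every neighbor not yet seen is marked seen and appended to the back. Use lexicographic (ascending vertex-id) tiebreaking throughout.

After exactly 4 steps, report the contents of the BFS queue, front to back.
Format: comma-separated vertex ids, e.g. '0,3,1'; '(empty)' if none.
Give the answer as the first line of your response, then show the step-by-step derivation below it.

5,6,3,1

step 1: dequeue 0; queue=[2,4,7]; order=0
step 2: dequeue 2; queue=[4,7,5,6]; order=0,2
step 3: dequeue 4; queue=[7,5,6,3]; order=0,2,4
step 4: dequeue 7; queue=[5,6,3,1]; order=0,2,4,7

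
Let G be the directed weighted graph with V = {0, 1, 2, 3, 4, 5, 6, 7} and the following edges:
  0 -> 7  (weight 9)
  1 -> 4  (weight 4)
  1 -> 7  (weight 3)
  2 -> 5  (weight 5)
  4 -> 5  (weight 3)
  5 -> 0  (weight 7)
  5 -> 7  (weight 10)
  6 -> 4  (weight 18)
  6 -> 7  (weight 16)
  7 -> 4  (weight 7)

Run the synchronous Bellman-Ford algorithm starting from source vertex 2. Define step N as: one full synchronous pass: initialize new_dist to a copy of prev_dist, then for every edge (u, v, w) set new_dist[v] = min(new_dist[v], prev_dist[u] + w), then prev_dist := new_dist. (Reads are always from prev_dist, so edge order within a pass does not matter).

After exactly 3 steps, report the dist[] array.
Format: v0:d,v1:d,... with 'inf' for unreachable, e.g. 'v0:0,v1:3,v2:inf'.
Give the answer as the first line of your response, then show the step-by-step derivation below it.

v0:12,v1:inf,v2:0,v3:inf,v4:22,v5:5,v6:inf,v7:15

step 1: dist = v0:inf,v1:inf,v2:0,v3:inf,v4:inf,v5:5,v6:inf,v7:inf
step 2: dist = v0:12,v1:inf,v2:0,v3:inf,v4:inf,v5:5,v6:inf,v7:15
step 3: dist = v0:12,v1:inf,v2:0,v3:inf,v4:22,v5:5,v6:inf,v7:15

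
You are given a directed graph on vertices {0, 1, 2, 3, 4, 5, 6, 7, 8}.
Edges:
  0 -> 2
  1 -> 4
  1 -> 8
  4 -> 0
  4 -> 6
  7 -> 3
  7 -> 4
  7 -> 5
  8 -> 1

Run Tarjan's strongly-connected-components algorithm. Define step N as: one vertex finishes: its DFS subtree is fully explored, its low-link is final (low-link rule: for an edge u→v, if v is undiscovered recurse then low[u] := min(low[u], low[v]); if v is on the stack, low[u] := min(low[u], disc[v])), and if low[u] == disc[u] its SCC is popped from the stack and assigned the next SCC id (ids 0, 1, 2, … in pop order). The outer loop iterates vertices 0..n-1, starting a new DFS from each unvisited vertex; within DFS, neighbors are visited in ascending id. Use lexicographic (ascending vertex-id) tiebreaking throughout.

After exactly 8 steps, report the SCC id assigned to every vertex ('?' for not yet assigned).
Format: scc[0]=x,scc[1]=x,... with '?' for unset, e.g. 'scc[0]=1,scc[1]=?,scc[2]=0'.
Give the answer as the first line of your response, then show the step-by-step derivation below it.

scc[0]=1,scc[1]=4,scc[2]=0,scc[3]=5,scc[4]=3,scc[5]=6,scc[6]=2,scc[7]=?,scc[8]=4

step 1: low=(low[0]=0,low[1]=?,low[2]=1,low[3]=?,low[4]=?,low[5]=?,low[6]=?,low[7]=?,low[8]=?); scc=(scc[0]=?,scc[1]=?,scc[2]=0,scc[3]=?,scc[4]=?,scc[5]=?,scc[6]=?,scc[7]=?,scc[8]=?)
step 2: low=(low[0]=0,low[1]=?,low[2]=1,low[3]=?,low[4]=?,low[5]=?,low[6]=?,low[7]=?,low[8]=?); scc=(scc[0]=1,scc[1]=?,scc[2]=0,scc[3]=?,scc[4]=?,scc[5]=?,scc[6]=?,scc[7]=?,scc[8]=?)
step 3: low=(low[0]=0,low[1]=2,low[2]=1,low[3]=?,low[4]=3,low[5]=?,low[6]=4,low[7]=?,low[8]=?); scc=(scc[0]=1,scc[1]=?,scc[2]=0,scc[3]=?,scc[4]=?,scc[5]=?,scc[6]=2,scc[7]=?,scc[8]=?)
step 4: low=(low[0]=0,low[1]=2,low[2]=1,low[3]=?,low[4]=3,low[5]=?,low[6]=4,low[7]=?,low[8]=?); scc=(scc[0]=1,scc[1]=?,scc[2]=0,scc[3]=?,scc[4]=3,scc[5]=?,scc[6]=2,scc[7]=?,scc[8]=?)
step 5: low=(low[0]=0,low[1]=2,low[2]=1,low[3]=?,low[4]=3,low[5]=?,low[6]=4,low[7]=?,low[8]=2); scc=(scc[0]=1,scc[1]=?,scc[2]=0,scc[3]=?,scc[4]=3,scc[5]=?,scc[6]=2,scc[7]=?,scc[8]=?)
step 6: low=(low[0]=0,low[1]=2,low[2]=1,low[3]=?,low[4]=3,low[5]=?,low[6]=4,low[7]=?,low[8]=2); scc=(scc[0]=1,scc[1]=4,scc[2]=0,scc[3]=?,scc[4]=3,scc[5]=?,scc[6]=2,scc[7]=?,scc[8]=4)
step 7: low=(low[0]=0,low[1]=2,low[2]=1,low[3]=6,low[4]=3,low[5]=?,low[6]=4,low[7]=?,low[8]=2); scc=(scc[0]=1,scc[1]=4,scc[2]=0,scc[3]=5,scc[4]=3,scc[5]=?,scc[6]=2,scc[7]=?,scc[8]=4)
step 8: low=(low[0]=0,low[1]=2,low[2]=1,low[3]=6,low[4]=3,low[5]=7,low[6]=4,low[7]=?,low[8]=2); scc=(scc[0]=1,scc[1]=4,scc[2]=0,scc[3]=5,scc[4]=3,scc[5]=6,scc[6]=2,scc[7]=?,scc[8]=4)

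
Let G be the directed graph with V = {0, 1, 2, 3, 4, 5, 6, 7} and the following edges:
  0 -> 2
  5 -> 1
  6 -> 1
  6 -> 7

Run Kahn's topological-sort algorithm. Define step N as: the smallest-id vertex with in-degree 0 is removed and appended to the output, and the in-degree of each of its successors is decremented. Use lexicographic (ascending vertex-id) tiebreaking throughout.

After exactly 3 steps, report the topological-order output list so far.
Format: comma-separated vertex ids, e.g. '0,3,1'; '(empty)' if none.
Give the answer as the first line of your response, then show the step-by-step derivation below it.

0,2,3

step 1: output 0; order=[0]; indeg=(0,2,0,0,0,0,0,1)
step 2: output 2; order=[0,2]; indeg=(0,2,0,0,0,0,0,1)
step 3: output 3; order=[0,2,3]; indeg=(0,2,0,0,0,0,0,1)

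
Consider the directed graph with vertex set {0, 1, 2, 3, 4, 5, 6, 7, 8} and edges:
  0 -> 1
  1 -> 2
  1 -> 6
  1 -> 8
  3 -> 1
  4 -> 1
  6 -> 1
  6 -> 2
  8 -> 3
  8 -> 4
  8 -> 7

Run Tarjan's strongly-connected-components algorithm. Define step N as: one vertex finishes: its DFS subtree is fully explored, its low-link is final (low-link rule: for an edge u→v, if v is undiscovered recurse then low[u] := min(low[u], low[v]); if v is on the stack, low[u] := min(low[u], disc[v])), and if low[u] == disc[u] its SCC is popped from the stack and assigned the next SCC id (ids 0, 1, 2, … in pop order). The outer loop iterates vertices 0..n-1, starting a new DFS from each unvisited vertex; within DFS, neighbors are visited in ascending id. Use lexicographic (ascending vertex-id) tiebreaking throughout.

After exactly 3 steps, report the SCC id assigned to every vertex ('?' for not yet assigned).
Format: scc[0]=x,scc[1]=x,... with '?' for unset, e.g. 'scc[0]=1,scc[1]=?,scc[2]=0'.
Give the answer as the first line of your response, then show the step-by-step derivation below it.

scc[0]=?,scc[1]=?,scc[2]=0,scc[3]=?,scc[4]=?,scc[5]=?,scc[6]=?,scc[7]=?,scc[8]=?

step 1: low=(low[0]=0,low[1]=1,low[2]=2,low[3]=?,low[4]=?,low[5]=?,low[6]=?,low[7]=?,low[8]=?); scc=(scc[0]=?,scc[1]=?,scc[2]=0,scc[3]=?,scc[4]=?,scc[5]=?,scc[6]=?,scc[7]=?,scc[8]=?)
step 2: low=(low[0]=0,low[1]=1,low[2]=2,low[3]=?,low[4]=?,low[5]=?,low[6]=1,low[7]=?,low[8]=?); scc=(scc[0]=?,scc[1]=?,scc[2]=0,scc[3]=?,scc[4]=?,scc[5]=?,scc[6]=?,scc[7]=?,scc[8]=?)
step 3: low=(low[0]=0,low[1]=1,low[2]=2,low[3]=1,low[4]=?,low[5]=?,low[6]=1,low[7]=?,low[8]=4); scc=(scc[0]=?,scc[1]=?,scc[2]=0,scc[3]=?,scc[4]=?,scc[5]=?,scc[6]=?,scc[7]=?,scc[8]=?)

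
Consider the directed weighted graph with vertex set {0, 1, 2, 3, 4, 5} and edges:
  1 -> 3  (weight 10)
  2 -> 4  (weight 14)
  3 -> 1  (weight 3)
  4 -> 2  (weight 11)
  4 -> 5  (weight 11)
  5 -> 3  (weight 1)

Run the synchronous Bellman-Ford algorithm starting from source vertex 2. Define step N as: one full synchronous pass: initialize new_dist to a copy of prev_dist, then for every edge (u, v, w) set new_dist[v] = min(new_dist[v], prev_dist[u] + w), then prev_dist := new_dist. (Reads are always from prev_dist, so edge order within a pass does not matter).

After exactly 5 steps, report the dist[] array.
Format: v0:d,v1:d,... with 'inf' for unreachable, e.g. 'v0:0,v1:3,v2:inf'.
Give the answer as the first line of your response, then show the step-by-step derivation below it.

v0:inf,v1:29,v2:0,v3:26,v4:14,v5:25

step 1: dist = v0:inf,v1:inf,v2:0,v3:inf,v4:14,v5:inf
step 2: dist = v0:inf,v1:inf,v2:0,v3:inf,v4:14,v5:25
step 3: dist = v0:inf,v1:inf,v2:0,v3:26,v4:14,v5:25
step 4: dist = v0:inf,v1:29,v2:0,v3:26,v4:14,v5:25
step 5: dist = v0:inf,v1:29,v2:0,v3:26,v4:14,v5:25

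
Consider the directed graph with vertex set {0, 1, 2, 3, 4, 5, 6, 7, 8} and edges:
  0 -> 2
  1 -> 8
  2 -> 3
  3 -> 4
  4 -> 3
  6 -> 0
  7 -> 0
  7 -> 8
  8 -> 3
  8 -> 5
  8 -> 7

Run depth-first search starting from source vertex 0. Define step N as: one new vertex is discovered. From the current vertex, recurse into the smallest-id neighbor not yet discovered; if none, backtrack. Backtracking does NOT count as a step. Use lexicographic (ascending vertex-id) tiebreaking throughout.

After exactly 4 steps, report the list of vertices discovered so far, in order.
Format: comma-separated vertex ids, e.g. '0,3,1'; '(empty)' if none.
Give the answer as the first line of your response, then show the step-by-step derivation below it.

0,2,3,4

step 1: discover 0; path=0; order=0
step 2: discover 2; path=0>2; order=0,2
step 3: discover 3; path=0>2>3; order=0,2,3
step 4: discover 4; path=0>2>3>4; order=0,2,3,4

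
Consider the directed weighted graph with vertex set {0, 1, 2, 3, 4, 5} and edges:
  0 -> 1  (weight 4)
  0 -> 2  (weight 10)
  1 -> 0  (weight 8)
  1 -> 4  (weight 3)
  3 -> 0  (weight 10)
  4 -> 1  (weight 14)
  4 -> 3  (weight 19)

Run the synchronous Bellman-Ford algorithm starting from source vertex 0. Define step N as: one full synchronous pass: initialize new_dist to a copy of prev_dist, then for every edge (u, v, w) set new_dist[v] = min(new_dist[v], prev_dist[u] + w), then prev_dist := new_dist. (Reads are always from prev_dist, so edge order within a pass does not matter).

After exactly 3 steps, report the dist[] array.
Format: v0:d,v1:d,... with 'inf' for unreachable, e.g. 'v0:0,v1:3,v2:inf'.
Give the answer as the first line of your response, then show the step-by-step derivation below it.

v0:0,v1:4,v2:10,v3:26,v4:7,v5:inf

step 1: dist = v0:0,v1:4,v2:10,v3:inf,v4:inf,v5:inf
step 2: dist = v0:0,v1:4,v2:10,v3:inf,v4:7,v5:inf
step 3: dist = v0:0,v1:4,v2:10,v3:26,v4:7,v5:inf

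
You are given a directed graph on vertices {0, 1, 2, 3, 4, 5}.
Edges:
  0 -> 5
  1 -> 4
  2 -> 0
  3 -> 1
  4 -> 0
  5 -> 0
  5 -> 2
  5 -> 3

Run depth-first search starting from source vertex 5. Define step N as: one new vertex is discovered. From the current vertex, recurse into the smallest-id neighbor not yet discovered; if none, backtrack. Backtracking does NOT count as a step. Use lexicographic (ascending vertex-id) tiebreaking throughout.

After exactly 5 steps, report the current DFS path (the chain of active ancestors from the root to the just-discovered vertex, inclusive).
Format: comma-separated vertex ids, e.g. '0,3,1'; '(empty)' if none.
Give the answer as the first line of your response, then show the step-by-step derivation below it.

5,3,1

step 1: discover 5; path=5; order=5
step 2: discover 0; path=5>0; order=5,0
step 3: discover 2; path=5>2; order=5,0,2
step 4: discover 3; path=5>3; order=5,0,2,3
step 5: discover 1; path=5>3>1; order=5,0,2,3,1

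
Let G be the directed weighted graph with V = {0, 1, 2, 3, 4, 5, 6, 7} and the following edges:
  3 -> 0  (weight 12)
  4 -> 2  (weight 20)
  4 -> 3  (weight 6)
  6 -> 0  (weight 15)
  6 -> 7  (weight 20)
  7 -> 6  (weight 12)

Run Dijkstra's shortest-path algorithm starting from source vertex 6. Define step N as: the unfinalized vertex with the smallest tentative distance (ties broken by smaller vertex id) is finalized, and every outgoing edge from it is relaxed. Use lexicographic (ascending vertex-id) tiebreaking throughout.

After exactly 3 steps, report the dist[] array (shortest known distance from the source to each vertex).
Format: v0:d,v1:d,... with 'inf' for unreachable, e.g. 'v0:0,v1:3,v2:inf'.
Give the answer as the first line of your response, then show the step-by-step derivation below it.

v0:15,v1:inf,v2:inf,v3:inf,v4:inf,v5:inf,v6:0,v7:20

step 1: dist = v0:15,v1:inf,v2:inf,v3:inf,v4:inf,v5:inf,v6:0,v7:20
step 2: dist = v0:15,v1:inf,v2:inf,v3:inf,v4:inf,v5:inf,v6:0,v7:20
step 3: dist = v0:15,v1:inf,v2:inf,v3:inf,v4:inf,v5:inf,v6:0,v7:20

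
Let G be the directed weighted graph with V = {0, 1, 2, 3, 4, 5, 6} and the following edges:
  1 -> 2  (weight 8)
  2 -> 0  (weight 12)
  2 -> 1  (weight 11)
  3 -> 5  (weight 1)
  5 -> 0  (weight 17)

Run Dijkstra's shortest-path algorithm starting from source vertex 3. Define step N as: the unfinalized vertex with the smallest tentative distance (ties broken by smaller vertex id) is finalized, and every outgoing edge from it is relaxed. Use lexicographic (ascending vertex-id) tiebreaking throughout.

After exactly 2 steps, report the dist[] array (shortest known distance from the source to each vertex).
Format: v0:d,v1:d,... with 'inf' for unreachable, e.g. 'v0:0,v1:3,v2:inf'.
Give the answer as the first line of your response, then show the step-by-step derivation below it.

v0:18,v1:inf,v2:inf,v3:0,v4:inf,v5:1,v6:inf

step 1: dist = v0:inf,v1:inf,v2:inf,v3:0,v4:inf,v5:1,v6:inf
step 2: dist = v0:18,v1:inf,v2:inf,v3:0,v4:inf,v5:1,v6:inf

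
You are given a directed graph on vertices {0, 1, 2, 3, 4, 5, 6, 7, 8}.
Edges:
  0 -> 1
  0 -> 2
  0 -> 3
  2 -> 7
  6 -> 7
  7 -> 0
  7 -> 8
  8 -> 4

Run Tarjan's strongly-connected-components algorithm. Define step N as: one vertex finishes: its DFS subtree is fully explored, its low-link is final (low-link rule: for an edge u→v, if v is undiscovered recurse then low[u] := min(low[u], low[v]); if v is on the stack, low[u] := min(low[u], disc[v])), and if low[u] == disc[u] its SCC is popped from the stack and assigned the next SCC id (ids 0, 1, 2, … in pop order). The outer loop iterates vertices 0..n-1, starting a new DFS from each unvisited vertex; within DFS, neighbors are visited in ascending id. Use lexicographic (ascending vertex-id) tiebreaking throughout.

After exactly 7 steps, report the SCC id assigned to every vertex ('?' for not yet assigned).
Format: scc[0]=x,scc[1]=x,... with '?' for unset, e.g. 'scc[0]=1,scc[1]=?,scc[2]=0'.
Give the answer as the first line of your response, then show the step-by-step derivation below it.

scc[0]=4,scc[1]=0,scc[2]=4,scc[3]=3,scc[4]=1,scc[5]=?,scc[6]=?,scc[7]=4,scc[8]=2

step 1: low=(low[0]=0,low[1]=1,low[2]=?,low[3]=?,low[4]=?,low[5]=?,low[6]=?,low[7]=?,low[8]=?); scc=(scc[0]=?,scc[1]=0,scc[2]=?,scc[3]=?,scc[4]=?,scc[5]=?,scc[6]=?,scc[7]=?,scc[8]=?)
step 2: low=(low[0]=0,low[1]=1,low[2]=2,low[3]=?,low[4]=5,low[5]=?,low[6]=?,low[7]=0,low[8]=4); scc=(scc[0]=?,scc[1]=0,scc[2]=?,scc[3]=?,scc[4]=1,scc[5]=?,scc[6]=?,scc[7]=?,scc[8]=?)
step 3: low=(low[0]=0,low[1]=1,low[2]=2,low[3]=?,low[4]=5,low[5]=?,low[6]=?,low[7]=0,low[8]=4); scc=(scc[0]=?,scc[1]=0,scc[2]=?,scc[3]=?,scc[4]=1,scc[5]=?,scc[6]=?,scc[7]=?,scc[8]=2)
step 4: low=(low[0]=0,low[1]=1,low[2]=2,low[3]=?,low[4]=5,low[5]=?,low[6]=?,low[7]=0,low[8]=4); scc=(scc[0]=?,scc[1]=0,scc[2]=?,scc[3]=?,scc[4]=1,scc[5]=?,scc[6]=?,scc[7]=?,scc[8]=2)
step 5: low=(low[0]=0,low[1]=1,low[2]=0,low[3]=?,low[4]=5,low[5]=?,low[6]=?,low[7]=0,low[8]=4); scc=(scc[0]=?,scc[1]=0,scc[2]=?,scc[3]=?,scc[4]=1,scc[5]=?,scc[6]=?,scc[7]=?,scc[8]=2)
step 6: low=(low[0]=0,low[1]=1,low[2]=0,low[3]=6,low[4]=5,low[5]=?,low[6]=?,low[7]=0,low[8]=4); scc=(scc[0]=?,scc[1]=0,scc[2]=?,scc[3]=3,scc[4]=1,scc[5]=?,scc[6]=?,scc[7]=?,scc[8]=2)
step 7: low=(low[0]=0,low[1]=1,low[2]=0,low[3]=6,low[4]=5,low[5]=?,low[6]=?,low[7]=0,low[8]=4); scc=(scc[0]=4,scc[1]=0,scc[2]=4,scc[3]=3,scc[4]=1,scc[5]=?,scc[6]=?,scc[7]=4,scc[8]=2)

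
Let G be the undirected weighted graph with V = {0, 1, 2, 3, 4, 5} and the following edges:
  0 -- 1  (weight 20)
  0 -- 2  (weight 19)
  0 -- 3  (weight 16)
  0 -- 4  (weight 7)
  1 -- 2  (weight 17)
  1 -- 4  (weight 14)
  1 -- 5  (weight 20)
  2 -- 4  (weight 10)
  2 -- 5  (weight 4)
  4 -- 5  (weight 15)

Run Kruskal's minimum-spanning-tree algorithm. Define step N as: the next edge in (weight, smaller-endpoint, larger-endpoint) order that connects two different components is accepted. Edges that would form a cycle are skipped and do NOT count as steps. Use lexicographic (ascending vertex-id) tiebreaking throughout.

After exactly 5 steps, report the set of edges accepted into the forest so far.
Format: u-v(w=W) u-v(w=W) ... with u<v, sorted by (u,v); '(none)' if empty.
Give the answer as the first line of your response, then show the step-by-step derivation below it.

0-3(w=16) 0-4(w=7) 1-4(w=14) 2-4(w=10) 2-5(w=4)

step 1: add edge 2-5 (w=4); MST = {2-5(w=4)}
step 2: add edge 0-4 (w=7); MST = {0-4(w=7) 2-5(w=4)}
step 3: add edge 2-4 (w=10); MST = {0-4(w=7) 2-4(w=10) 2-5(w=4)}
step 4: add edge 1-4 (w=14); MST = {0-4(w=7) 1-4(w=14) 2-4(w=10) 2-5(w=4)}
step 5: add edge 0-3 (w=16); MST = {0-3(w=16) 0-4(w=7) 1-4(w=14) 2-4(w=10) 2-5(w=4)}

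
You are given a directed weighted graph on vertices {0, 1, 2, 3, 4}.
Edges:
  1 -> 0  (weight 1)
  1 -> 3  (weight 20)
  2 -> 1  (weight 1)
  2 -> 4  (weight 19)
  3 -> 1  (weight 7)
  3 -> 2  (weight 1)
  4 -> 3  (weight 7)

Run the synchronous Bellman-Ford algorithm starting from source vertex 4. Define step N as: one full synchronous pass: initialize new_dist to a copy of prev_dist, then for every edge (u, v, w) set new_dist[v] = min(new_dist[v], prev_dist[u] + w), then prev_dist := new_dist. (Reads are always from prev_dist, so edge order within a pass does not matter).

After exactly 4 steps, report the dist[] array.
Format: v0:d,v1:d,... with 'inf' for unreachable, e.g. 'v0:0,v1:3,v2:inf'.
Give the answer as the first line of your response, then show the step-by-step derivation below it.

v0:10,v1:9,v2:8,v3:7,v4:0

step 1: dist = v0:inf,v1:inf,v2:inf,v3:7,v4:0
step 2: dist = v0:inf,v1:14,v2:8,v3:7,v4:0
step 3: dist = v0:15,v1:9,v2:8,v3:7,v4:0
step 4: dist = v0:10,v1:9,v2:8,v3:7,v4:0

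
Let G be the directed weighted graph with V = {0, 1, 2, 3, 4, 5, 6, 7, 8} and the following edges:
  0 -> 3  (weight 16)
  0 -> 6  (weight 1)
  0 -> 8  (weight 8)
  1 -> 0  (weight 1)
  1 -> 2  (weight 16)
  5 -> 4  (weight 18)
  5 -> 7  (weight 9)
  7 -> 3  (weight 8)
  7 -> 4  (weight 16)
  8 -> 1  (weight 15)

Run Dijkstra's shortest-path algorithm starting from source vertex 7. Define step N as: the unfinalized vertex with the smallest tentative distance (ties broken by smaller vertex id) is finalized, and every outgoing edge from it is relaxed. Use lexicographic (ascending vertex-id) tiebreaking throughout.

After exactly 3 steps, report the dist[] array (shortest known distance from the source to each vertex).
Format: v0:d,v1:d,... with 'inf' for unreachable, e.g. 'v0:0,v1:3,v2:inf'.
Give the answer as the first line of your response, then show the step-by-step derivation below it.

v0:inf,v1:inf,v2:inf,v3:8,v4:16,v5:inf,v6:inf,v7:0,v8:inf

step 1: dist = v0:inf,v1:inf,v2:inf,v3:8,v4:16,v5:inf,v6:inf,v7:0,v8:inf
step 2: dist = v0:inf,v1:inf,v2:inf,v3:8,v4:16,v5:inf,v6:inf,v7:0,v8:inf
step 3: dist = v0:inf,v1:inf,v2:inf,v3:8,v4:16,v5:inf,v6:inf,v7:0,v8:inf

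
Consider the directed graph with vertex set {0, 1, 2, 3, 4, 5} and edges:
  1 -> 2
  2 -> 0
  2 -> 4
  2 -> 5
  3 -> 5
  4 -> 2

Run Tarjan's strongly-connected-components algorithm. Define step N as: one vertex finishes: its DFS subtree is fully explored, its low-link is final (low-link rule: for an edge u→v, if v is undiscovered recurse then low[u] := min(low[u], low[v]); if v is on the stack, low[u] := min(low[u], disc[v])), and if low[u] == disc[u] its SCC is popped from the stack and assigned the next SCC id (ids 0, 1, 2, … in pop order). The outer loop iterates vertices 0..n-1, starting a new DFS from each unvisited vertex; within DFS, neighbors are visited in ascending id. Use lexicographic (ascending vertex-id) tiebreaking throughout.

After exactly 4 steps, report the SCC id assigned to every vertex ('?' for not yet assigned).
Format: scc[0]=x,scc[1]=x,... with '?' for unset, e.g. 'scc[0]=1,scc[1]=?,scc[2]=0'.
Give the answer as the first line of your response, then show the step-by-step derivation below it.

scc[0]=0,scc[1]=?,scc[2]=2,scc[3]=?,scc[4]=2,scc[5]=1

step 1: low=(low[0]=0,low[1]=?,low[2]=?,low[3]=?,low[4]=?,low[5]=?); scc=(scc[0]=0,scc[1]=?,scc[2]=?,scc[3]=?,scc[4]=?,scc[5]=?)
step 2: low=(low[0]=0,low[1]=1,low[2]=2,low[3]=?,low[4]=2,low[5]=?); scc=(scc[0]=0,scc[1]=?,scc[2]=?,scc[3]=?,scc[4]=?,scc[5]=?)
step 3: low=(low[0]=0,low[1]=1,low[2]=2,low[3]=?,low[4]=2,low[5]=4); scc=(scc[0]=0,scc[1]=?,scc[2]=?,scc[3]=?,scc[4]=?,scc[5]=1)
step 4: low=(low[0]=0,low[1]=1,low[2]=2,low[3]=?,low[4]=2,low[5]=4); scc=(scc[0]=0,scc[1]=?,scc[2]=2,scc[3]=?,scc[4]=2,scc[5]=1)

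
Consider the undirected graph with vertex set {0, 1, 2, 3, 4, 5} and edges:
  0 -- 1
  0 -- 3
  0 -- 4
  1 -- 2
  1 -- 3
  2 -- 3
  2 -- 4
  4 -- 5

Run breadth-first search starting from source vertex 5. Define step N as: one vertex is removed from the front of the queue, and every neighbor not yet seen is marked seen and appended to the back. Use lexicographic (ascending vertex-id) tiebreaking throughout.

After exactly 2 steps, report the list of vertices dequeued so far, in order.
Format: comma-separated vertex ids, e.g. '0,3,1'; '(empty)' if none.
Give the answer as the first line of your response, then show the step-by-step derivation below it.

5,4

step 1: dequeue 5; queue=[4]; order=5
step 2: dequeue 4; queue=[0,2]; order=5,4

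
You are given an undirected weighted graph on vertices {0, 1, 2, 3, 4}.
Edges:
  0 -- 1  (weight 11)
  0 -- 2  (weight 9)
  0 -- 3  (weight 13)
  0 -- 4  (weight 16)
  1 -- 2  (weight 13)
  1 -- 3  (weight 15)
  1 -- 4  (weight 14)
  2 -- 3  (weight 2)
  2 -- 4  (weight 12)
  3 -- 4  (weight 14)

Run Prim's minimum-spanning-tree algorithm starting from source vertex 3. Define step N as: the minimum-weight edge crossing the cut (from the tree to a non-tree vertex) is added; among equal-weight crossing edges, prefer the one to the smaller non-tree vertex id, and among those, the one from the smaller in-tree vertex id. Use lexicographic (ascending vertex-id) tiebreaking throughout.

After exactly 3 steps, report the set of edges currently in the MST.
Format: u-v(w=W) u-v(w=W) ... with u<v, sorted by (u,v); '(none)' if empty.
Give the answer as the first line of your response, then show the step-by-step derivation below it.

0-1(w=11) 0-2(w=9) 2-3(w=2)

step 1: add edge 2-3 (w=2); MST = {2-3(w=2)}
step 2: add edge 0-2 (w=9); MST = {0-2(w=9) 2-3(w=2)}
step 3: add edge 0-1 (w=11); MST = {0-1(w=11) 0-2(w=9) 2-3(w=2)}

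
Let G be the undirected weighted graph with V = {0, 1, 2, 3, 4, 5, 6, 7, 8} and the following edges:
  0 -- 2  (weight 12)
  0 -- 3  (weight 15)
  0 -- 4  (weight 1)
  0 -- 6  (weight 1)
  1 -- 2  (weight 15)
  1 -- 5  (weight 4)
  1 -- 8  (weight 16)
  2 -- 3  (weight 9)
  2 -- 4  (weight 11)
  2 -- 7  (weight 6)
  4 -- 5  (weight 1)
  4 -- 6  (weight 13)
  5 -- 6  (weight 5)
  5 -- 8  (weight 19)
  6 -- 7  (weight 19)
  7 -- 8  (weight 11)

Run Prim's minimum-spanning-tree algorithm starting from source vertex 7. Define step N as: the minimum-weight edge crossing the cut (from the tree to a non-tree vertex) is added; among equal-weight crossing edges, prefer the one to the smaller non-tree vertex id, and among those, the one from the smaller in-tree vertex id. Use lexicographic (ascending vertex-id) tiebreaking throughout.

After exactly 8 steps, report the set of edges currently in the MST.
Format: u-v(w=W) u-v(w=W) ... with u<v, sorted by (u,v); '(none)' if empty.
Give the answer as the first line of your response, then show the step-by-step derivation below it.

0-4(w=1) 0-6(w=1) 1-5(w=4) 2-3(w=9) 2-4(w=11) 2-7(w=6) 4-5(w=1) 7-8(w=11)

step 1: add edge 2-7 (w=6); MST = {2-7(w=6)}
step 2: add edge 2-3 (w=9); MST = {2-3(w=9) 2-7(w=6)}
step 3: add edge 2-4 (w=11); MST = {2-3(w=9) 2-4(w=11) 2-7(w=6)}
step 4: add edge 0-4 (w=1); MST = {0-4(w=1) 2-3(w=9) 2-4(w=11) 2-7(w=6)}
step 5: add edge 4-5 (w=1); MST = {0-4(w=1) 2-3(w=9) 2-4(w=11) 2-7(w=6) 4-5(w=1)}
step 6: add edge 0-6 (w=1); MST = {0-4(w=1) 0-6(w=1) 2-3(w=9) 2-4(w=11) 2-7(w=6) 4-5(w=1)}
step 7: add edge 1-5 (w=4); MST = {0-4(w=1) 0-6(w=1) 1-5(w=4) 2-3(w=9) 2-4(w=11) 2-7(w=6) 4-5(w=1)}
step 8: add edge 7-8 (w=11); MST = {0-4(w=1) 0-6(w=1) 1-5(w=4) 2-3(w=9) 2-4(w=11) 2-7(w=6) 4-5(w=1) 7-8(w=11)}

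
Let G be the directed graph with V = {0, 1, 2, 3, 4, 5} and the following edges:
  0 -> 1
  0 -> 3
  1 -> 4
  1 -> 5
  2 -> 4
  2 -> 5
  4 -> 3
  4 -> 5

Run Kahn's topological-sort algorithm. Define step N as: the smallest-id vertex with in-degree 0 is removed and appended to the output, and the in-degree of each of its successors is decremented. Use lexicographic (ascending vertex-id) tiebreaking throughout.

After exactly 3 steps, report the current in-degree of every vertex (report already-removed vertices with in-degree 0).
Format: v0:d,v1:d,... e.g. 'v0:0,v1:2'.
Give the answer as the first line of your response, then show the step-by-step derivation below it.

v0:0,v1:0,v2:0,v3:1,v4:0,v5:1

step 1: output 0; order=[0]; indeg=(0,0,0,1,2,3)
step 2: output 1; order=[0,1]; indeg=(0,0,0,1,1,2)
step 3: output 2; order=[0,1,2]; indeg=(0,0,0,1,0,1)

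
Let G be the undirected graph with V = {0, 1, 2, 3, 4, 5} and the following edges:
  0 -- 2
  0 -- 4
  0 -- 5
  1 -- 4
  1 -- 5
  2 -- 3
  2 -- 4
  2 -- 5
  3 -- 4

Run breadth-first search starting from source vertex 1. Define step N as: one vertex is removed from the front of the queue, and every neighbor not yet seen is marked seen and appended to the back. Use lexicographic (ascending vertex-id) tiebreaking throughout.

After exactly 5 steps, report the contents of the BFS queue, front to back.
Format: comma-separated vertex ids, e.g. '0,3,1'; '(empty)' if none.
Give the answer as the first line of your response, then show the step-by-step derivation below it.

3

step 1: dequeue 1; queue=[4,5]; order=1
step 2: dequeue 4; queue=[5,0,2,3]; order=1,4
step 3: dequeue 5; queue=[0,2,3]; order=1,4,5
step 4: dequeue 0; queue=[2,3]; order=1,4,5,0
step 5: dequeue 2; queue=[3]; order=1,4,5,0,2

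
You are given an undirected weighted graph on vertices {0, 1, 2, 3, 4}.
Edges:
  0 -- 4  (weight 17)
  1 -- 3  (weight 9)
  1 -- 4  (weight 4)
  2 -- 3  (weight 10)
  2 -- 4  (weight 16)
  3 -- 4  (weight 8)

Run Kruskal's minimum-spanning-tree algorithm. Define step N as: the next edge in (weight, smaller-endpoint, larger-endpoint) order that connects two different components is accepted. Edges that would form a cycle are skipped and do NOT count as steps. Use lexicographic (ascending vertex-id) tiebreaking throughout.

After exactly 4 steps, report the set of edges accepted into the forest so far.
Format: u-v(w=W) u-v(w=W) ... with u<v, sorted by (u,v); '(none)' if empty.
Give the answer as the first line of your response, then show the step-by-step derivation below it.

0-4(w=17) 1-4(w=4) 2-3(w=10) 3-4(w=8)

step 1: add edge 1-4 (w=4); MST = {1-4(w=4)}
step 2: add edge 3-4 (w=8); MST = {1-4(w=4) 3-4(w=8)}
step 3: add edge 2-3 (w=10); MST = {1-4(w=4) 2-3(w=10) 3-4(w=8)}
step 4: add edge 0-4 (w=17); MST = {0-4(w=17) 1-4(w=4) 2-3(w=10) 3-4(w=8)}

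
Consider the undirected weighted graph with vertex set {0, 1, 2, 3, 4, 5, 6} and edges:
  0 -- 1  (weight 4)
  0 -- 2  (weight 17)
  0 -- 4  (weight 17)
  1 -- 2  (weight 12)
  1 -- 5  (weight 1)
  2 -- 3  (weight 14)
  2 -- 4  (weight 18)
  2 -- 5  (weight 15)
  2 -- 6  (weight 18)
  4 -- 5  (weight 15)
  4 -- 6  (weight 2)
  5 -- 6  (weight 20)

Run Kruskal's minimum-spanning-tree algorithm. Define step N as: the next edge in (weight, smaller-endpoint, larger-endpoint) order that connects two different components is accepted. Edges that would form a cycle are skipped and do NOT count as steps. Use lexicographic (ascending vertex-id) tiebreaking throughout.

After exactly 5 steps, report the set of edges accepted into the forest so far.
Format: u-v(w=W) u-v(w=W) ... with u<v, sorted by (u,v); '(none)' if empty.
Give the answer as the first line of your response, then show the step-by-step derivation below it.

0-1(w=4) 1-2(w=12) 1-5(w=1) 2-3(w=14) 4-6(w=2)

step 1: add edge 1-5 (w=1); MST = {1-5(w=1)}
step 2: add edge 4-6 (w=2); MST = {1-5(w=1) 4-6(w=2)}
step 3: add edge 0-1 (w=4); MST = {0-1(w=4) 1-5(w=1) 4-6(w=2)}
step 4: add edge 1-2 (w=12); MST = {0-1(w=4) 1-2(w=12) 1-5(w=1) 4-6(w=2)}
step 5: add edge 2-3 (w=14); MST = {0-1(w=4) 1-2(w=12) 1-5(w=1) 2-3(w=14) 4-6(w=2)}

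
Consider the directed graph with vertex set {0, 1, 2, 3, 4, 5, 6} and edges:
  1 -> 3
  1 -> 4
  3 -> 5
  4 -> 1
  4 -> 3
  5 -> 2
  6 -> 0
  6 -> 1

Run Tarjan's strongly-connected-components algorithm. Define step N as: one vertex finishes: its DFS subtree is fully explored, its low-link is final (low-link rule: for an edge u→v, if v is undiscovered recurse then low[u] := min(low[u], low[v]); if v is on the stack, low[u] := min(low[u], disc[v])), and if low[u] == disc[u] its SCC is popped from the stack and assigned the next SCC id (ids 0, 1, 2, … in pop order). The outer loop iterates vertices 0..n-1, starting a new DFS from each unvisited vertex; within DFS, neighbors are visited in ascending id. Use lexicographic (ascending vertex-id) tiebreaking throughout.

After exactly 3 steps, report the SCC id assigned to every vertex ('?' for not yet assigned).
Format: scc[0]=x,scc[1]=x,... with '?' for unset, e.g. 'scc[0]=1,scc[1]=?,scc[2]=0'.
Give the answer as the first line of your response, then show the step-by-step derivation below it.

scc[0]=0,scc[1]=?,scc[2]=1,scc[3]=?,scc[4]=?,scc[5]=2,scc[6]=?

step 1: low=(low[0]=0,low[1]=?,low[2]=?,low[3]=?,low[4]=?,low[5]=?,low[6]=?); scc=(scc[0]=0,scc[1]=?,scc[2]=?,scc[3]=?,scc[4]=?,scc[5]=?,scc[6]=?)
step 2: low=(low[0]=0,low[1]=1,low[2]=4,low[3]=2,low[4]=?,low[5]=3,low[6]=?); scc=(scc[0]=0,scc[1]=?,scc[2]=1,scc[3]=?,scc[4]=?,scc[5]=?,scc[6]=?)
step 3: low=(low[0]=0,low[1]=1,low[2]=4,low[3]=2,low[4]=?,low[5]=3,low[6]=?); scc=(scc[0]=0,scc[1]=?,scc[2]=1,scc[3]=?,scc[4]=?,scc[5]=2,scc[6]=?)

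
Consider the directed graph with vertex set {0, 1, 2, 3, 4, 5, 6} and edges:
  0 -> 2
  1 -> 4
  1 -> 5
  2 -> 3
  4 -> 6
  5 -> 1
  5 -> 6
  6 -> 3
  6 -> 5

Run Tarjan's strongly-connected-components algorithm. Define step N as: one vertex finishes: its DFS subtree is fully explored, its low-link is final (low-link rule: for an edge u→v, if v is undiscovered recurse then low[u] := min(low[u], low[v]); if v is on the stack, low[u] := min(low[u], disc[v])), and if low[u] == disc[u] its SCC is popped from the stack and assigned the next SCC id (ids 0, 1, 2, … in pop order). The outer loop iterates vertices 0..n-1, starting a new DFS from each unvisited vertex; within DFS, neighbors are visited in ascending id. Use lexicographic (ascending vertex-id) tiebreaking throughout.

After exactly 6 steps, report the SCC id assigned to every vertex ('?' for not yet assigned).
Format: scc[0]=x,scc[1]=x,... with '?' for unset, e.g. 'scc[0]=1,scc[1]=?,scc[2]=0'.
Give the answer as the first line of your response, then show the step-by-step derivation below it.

scc[0]=2,scc[1]=?,scc[2]=1,scc[3]=0,scc[4]=?,scc[5]=?,scc[6]=?

step 1: low=(low[0]=0,low[1]=?,low[2]=1,low[3]=2,low[4]=?,low[5]=?,low[6]=?); scc=(scc[0]=?,scc[1]=?,scc[2]=?,scc[3]=0,scc[4]=?,scc[5]=?,scc[6]=?)
step 2: low=(low[0]=0,low[1]=?,low[2]=1,low[3]=2,low[4]=?,low[5]=?,low[6]=?); scc=(scc[0]=?,scc[1]=?,scc[2]=1,scc[3]=0,scc[4]=?,scc[5]=?,scc[6]=?)
step 3: low=(low[0]=0,low[1]=?,low[2]=1,low[3]=2,low[4]=?,low[5]=?,low[6]=?); scc=(scc[0]=2,scc[1]=?,scc[2]=1,scc[3]=0,scc[4]=?,scc[5]=?,scc[6]=?)
step 4: low=(low[0]=0,low[1]=3,low[2]=1,low[3]=2,low[4]=4,low[5]=3,low[6]=5); scc=(scc[0]=2,scc[1]=?,scc[2]=1,scc[3]=0,scc[4]=?,scc[5]=?,scc[6]=?)
step 5: low=(low[0]=0,low[1]=3,low[2]=1,low[3]=2,low[4]=4,low[5]=3,low[6]=3); scc=(scc[0]=2,scc[1]=?,scc[2]=1,scc[3]=0,scc[4]=?,scc[5]=?,scc[6]=?)
step 6: low=(low[0]=0,low[1]=3,low[2]=1,low[3]=2,low[4]=3,low[5]=3,low[6]=3); scc=(scc[0]=2,scc[1]=?,scc[2]=1,scc[3]=0,scc[4]=?,scc[5]=?,scc[6]=?)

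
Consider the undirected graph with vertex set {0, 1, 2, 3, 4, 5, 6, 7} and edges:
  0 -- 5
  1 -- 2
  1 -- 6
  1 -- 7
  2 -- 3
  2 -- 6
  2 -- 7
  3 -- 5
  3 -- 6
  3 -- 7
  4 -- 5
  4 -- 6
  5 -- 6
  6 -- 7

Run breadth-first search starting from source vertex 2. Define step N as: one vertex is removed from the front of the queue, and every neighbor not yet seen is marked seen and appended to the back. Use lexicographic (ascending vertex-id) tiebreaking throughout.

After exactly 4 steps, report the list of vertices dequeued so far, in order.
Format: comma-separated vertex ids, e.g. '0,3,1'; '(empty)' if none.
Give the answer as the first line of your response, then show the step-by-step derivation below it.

2,1,3,6

step 1: dequeue 2; queue=[1,3,6,7]; order=2
step 2: dequeue 1; queue=[3,6,7]; order=2,1
step 3: dequeue 3; queue=[6,7,5]; order=2,1,3
step 4: dequeue 6; queue=[7,5,4]; order=2,1,3,6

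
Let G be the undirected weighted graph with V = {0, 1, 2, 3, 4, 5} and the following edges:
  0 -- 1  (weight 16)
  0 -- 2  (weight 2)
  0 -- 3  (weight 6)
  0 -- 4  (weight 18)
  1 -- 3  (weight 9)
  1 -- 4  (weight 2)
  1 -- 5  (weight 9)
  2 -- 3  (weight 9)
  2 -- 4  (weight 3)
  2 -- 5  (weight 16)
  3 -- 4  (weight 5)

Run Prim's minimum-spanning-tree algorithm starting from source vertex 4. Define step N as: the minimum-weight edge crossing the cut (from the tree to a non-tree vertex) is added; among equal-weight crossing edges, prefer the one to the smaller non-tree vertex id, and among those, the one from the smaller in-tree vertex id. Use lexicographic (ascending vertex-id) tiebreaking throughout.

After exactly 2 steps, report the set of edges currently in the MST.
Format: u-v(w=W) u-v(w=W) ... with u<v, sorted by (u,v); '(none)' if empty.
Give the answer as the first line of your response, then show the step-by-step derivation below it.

1-4(w=2) 2-4(w=3)

step 1: add edge 1-4 (w=2); MST = {1-4(w=2)}
step 2: add edge 2-4 (w=3); MST = {1-4(w=2) 2-4(w=3)}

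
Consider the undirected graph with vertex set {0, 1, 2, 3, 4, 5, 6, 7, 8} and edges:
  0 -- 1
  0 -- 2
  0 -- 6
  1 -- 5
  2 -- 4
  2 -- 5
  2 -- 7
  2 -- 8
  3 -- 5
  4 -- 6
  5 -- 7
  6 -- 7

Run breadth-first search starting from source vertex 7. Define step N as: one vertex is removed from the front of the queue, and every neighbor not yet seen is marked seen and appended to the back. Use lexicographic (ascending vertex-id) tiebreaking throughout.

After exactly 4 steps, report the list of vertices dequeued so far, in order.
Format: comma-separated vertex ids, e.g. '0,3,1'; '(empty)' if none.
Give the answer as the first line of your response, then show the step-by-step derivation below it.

7,2,5,6

step 1: dequeue 7; queue=[2,5,6]; order=7
step 2: dequeue 2; queue=[5,6,0,4,8]; order=7,2
step 3: dequeue 5; queue=[6,0,4,8,1,3]; order=7,2,5
step 4: dequeue 6; queue=[0,4,8,1,3]; order=7,2,5,6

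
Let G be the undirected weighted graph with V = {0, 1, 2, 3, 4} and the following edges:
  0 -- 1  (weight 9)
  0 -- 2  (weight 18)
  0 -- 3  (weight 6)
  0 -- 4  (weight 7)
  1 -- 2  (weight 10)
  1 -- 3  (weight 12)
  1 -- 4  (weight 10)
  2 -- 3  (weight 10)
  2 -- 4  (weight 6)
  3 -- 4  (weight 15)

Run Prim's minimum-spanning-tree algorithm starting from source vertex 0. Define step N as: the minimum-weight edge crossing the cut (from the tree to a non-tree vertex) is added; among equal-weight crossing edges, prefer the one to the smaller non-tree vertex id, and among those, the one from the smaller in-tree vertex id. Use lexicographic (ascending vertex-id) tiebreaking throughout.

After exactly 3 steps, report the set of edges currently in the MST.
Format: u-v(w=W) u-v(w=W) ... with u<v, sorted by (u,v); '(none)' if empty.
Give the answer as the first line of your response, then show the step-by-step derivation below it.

0-3(w=6) 0-4(w=7) 2-4(w=6)

step 1: add edge 0-3 (w=6); MST = {0-3(w=6)}
step 2: add edge 0-4 (w=7); MST = {0-3(w=6) 0-4(w=7)}
step 3: add edge 2-4 (w=6); MST = {0-3(w=6) 0-4(w=7) 2-4(w=6)}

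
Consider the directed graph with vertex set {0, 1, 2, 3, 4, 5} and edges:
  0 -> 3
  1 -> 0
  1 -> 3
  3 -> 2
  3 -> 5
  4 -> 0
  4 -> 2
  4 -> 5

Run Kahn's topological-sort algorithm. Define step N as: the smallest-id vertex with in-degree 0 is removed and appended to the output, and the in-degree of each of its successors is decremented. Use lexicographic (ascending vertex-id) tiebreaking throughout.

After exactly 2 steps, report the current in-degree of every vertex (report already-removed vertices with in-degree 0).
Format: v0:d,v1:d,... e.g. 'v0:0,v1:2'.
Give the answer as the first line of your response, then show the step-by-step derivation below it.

v0:0,v1:0,v2:1,v3:1,v4:0,v5:1

step 1: output 1; order=[1]; indeg=(1,0,2,1,0,2)
step 2: output 4; order=[1,4]; indeg=(0,0,1,1,0,1)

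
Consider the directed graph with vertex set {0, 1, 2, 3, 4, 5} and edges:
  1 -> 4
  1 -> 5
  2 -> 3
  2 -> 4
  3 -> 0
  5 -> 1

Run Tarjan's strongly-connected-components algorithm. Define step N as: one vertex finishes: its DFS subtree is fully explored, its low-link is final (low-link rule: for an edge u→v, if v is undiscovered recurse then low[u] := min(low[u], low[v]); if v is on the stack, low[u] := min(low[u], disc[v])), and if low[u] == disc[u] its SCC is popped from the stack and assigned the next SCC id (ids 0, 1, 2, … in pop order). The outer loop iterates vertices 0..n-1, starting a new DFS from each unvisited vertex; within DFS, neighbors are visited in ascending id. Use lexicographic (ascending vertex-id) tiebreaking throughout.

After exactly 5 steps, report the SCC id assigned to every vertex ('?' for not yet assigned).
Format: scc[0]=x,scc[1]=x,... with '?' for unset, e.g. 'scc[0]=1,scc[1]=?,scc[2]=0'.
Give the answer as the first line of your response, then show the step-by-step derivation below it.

scc[0]=0,scc[1]=2,scc[2]=?,scc[3]=3,scc[4]=1,scc[5]=2

step 1: low=(low[0]=0,low[1]=?,low[2]=?,low[3]=?,low[4]=?,low[5]=?); scc=(scc[0]=0,scc[1]=?,scc[2]=?,scc[3]=?,scc[4]=?,scc[5]=?)
step 2: low=(low[0]=0,low[1]=1,low[2]=?,low[3]=?,low[4]=2,low[5]=?); scc=(scc[0]=0,scc[1]=?,scc[2]=?,scc[3]=?,scc[4]=1,scc[5]=?)
step 3: low=(low[0]=0,low[1]=1,low[2]=?,low[3]=?,low[4]=2,low[5]=1); scc=(scc[0]=0,scc[1]=?,scc[2]=?,scc[3]=?,scc[4]=1,scc[5]=?)
step 4: low=(low[0]=0,low[1]=1,low[2]=?,low[3]=?,low[4]=2,low[5]=1); scc=(scc[0]=0,scc[1]=2,scc[2]=?,scc[3]=?,scc[4]=1,scc[5]=2)
step 5: low=(low[0]=0,low[1]=1,low[2]=4,low[3]=5,low[4]=2,low[5]=1); scc=(scc[0]=0,scc[1]=2,scc[2]=?,scc[3]=3,scc[4]=1,scc[5]=2)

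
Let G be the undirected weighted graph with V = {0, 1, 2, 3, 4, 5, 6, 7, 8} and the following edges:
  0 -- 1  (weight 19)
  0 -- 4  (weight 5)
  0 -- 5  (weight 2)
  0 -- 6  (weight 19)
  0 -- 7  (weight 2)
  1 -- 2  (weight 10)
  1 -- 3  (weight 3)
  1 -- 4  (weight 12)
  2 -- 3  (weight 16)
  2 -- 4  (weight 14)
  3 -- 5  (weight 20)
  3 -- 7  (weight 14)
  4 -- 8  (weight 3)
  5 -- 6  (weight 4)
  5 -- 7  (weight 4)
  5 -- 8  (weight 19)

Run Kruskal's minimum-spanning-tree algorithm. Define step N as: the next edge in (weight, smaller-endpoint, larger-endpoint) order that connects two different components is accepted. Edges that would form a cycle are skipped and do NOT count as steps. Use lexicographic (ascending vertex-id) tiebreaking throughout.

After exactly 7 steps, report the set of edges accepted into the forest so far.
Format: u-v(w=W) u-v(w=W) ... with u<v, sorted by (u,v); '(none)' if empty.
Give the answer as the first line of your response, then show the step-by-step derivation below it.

0-4(w=5) 0-5(w=2) 0-7(w=2) 1-2(w=10) 1-3(w=3) 4-8(w=3) 5-6(w=4)

step 1: add edge 0-5 (w=2); MST = {0-5(w=2)}
step 2: add edge 0-7 (w=2); MST = {0-5(w=2) 0-7(w=2)}
step 3: add edge 1-3 (w=3); MST = {0-5(w=2) 0-7(w=2) 1-3(w=3)}
step 4: add edge 4-8 (w=3); MST = {0-5(w=2) 0-7(w=2) 1-3(w=3) 4-8(w=3)}
step 5: add edge 5-6 (w=4); MST = {0-5(w=2) 0-7(w=2) 1-3(w=3) 4-8(w=3) 5-6(w=4)}
step 6: add edge 0-4 (w=5); MST = {0-4(w=5) 0-5(w=2) 0-7(w=2) 1-3(w=3) 4-8(w=3) 5-6(w=4)}
step 7: add edge 1-2 (w=10); MST = {0-4(w=5) 0-5(w=2) 0-7(w=2) 1-2(w=10) 1-3(w=3) 4-8(w=3) 5-6(w=4)}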